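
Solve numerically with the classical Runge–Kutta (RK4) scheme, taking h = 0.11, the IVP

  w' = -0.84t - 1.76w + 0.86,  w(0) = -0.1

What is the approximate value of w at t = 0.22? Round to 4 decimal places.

RK4: k1 = f(t_n, w_n); k2 = f(t_n + h/2, w_n + (h/2)·k1); k3 = f(t_n + h/2, w_n + (h/2)·k2); k4 = f(t_n + h, w_n + h·k3); w_{n+1} = w_n + (h/6)·(k1 + 2k2 + 2k3 + k4).
t=0.000000, w=-0.100000:
  k1 = f(0.000000, -0.100000) = 1.036000
  k2 = f(0.055000, -0.043020) = 0.889515
  k3 = f(0.055000, -0.051077) = 0.903695
  k4 = f(0.110000, -0.000594) = 0.768645
  w ← -0.100000 + (0.11/6)·(k1 + 2k2 + 2k3 + k4) = -0.001164
t=0.110000, w=-0.001164:
  k1 = f(0.110000, -0.001164) = 0.769648
  k2 = f(0.165000, 0.041167) = 0.648946
  k3 = f(0.165000, 0.034528) = 0.660630
  k4 = f(0.220000, 0.071506) = 0.549350
  w ← -0.001164 + (0.11/6)·(k1 + 2k2 + 2k3 + k4) = 0.071036
w(0.22) ≈ 0.0710

0.0710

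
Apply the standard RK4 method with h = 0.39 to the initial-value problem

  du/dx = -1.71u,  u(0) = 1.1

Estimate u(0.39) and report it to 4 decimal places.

0.5657

RK4: k1 = f(x_n, u_n); k2 = f(x_n + h/2, u_n + (h/2)·k1); k3 = f(x_n + h/2, u_n + (h/2)·k2); k4 = f(x_n + h, u_n + h·k3); u_{n+1} = u_n + (h/6)·(k1 + 2k2 + 2k3 + k4).
x=0.000000, u=1.100000:
  k1 = f(0.000000, 1.100000) = -1.881000
  k2 = f(0.195000, 0.733205) = -1.253781
  k3 = f(0.195000, 0.855513) = -1.462927
  k4 = f(0.390000, 0.529459) = -0.905374
  u ← 1.100000 + (0.39/6)·(k1 + 2k2 + 2k3 + k4) = 0.565714
u(0.39) ≈ 0.5657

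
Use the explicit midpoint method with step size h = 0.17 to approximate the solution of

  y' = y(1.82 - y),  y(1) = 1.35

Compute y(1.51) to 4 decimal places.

1.5988

Midpoint: k1 = f(t_n, y_n); k2 = f(t_n + h/2, y_n + (h/2)·k1); y_{n+1} = y_n + h·k2.
t=1.000000, y=1.350000:
  k1 = f(1.000000, 1.350000) = 0.634500
  k2 = f(1.085000, 1.403933) = 0.584131
  y ← 1.350000 + 0.17·0.584131 = 1.449302
t=1.170000, y=1.449302:
  k1 = f(1.170000, 1.449302) = 0.537253
  k2 = f(1.255000, 1.494969) = 0.485912
  y ← 1.449302 + 0.17·0.485912 = 1.531907
t=1.340000, y=1.531907:
  k1 = f(1.340000, 1.531907) = 0.441331
  k2 = f(1.425000, 1.569420) = 0.393265
  y ← 1.531907 + 0.17·0.393265 = 1.598762
y(1.51) ≈ 1.5988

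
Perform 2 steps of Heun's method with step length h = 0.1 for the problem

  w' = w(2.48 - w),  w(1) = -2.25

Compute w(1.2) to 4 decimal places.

Heun: k1 = f(t_n, w_n); k2 = f(t_n + h, w_n + h·k1); w_{n+1} = w_n + (h/2)·(k1 + k2).
t=1.000000, w=-2.250000:
  k1 = f(1.000000, -2.250000) = -10.642500
  k2 = f(1.100000, -3.314250) = -19.203593
  w ← -2.250000 + (0.1/2)·(-10.642500 + (-19.203593)) = -3.742305
t=1.100000, w=-3.742305:
  k1 = f(1.100000, -3.742305) = -23.285760
  k2 = f(1.200000, -6.070881) = -51.911375
  w ← -3.742305 + (0.1/2)·(-23.285760 + (-51.911375)) = -7.502161
w(1.2) ≈ -7.5022

-7.5022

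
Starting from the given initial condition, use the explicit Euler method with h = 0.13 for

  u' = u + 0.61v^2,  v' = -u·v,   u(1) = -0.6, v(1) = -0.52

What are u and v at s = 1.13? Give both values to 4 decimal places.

Euler on (u,v): u_{n+1} = u_n + h·u', v_{n+1} = v_n + h·v'.
1.000000: (-0.600000, -0.520000); f=(-0.435056, -0.312000) → (-0.656557, -0.560560)
(u(1.13), v(1.13)) ≈ (-0.6566, -0.5606)

-0.6566, -0.5606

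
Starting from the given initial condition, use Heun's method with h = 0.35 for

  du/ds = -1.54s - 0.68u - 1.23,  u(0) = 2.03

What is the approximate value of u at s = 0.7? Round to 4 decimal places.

Heun: k1 = f(s_n, u_n); k2 = f(s_n + h, u_n + h·k1); u_{n+1} = u_n + (h/2)·(k1 + k2).
s=0.000000, u=2.030000:
  k1 = f(0.000000, 2.030000) = -2.610400
  k2 = f(0.350000, 1.116360) = -2.528125
  u ← 2.030000 + (0.35/2)·(-2.610400 + (-2.528125)) = 1.130758
s=0.350000, u=1.130758:
  k1 = f(0.350000, 1.130758) = -2.537916
  k2 = f(0.700000, 0.242488) = -2.472892
  u ← 1.130758 + (0.35/2)·(-2.537916 + (-2.472892)) = 0.253867
u(0.7) ≈ 0.2539

0.2539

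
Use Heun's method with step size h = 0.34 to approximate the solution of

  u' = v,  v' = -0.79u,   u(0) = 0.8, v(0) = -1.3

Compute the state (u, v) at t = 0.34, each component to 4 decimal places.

0.3215, -1.4555

Heun on (u,v): k1 = f(t_n, state_n); k2 = f(t_n + h, state_n + h·k1); state_{n+1} = state_n + (h/2)·(k1 + k2).
0.000000: (0.800000, -1.300000)
  k1 = (-1.300000, -0.632000)
  predictor → (0.358000, -1.514880)
  k2 = (-1.514880, -0.282820)
  → (0.321470, -1.455519)
(u(0.34), v(0.34)) ≈ (0.3215, -1.4555)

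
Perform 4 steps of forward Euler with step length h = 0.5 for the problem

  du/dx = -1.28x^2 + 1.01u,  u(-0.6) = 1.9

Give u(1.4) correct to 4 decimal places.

Euler: u_{n+1} = u_n + h·f(x_n, u_n).
x=-0.600000, u=1.900000: f=1.458200 → u ← 1.900000 + 0.5·1.458200 = 2.629100
x=-0.100000, u=2.629100: f=2.642591 → u ← 2.629100 + 0.5·2.642591 = 3.950395
x=0.400000, u=3.950395: f=3.785099 → u ← 3.950395 + 0.5·3.785099 = 5.842945
x=0.900000, u=5.842945: f=4.864575 → u ← 5.842945 + 0.5·4.864575 = 8.275233
u(1.4) ≈ 8.2752

8.2752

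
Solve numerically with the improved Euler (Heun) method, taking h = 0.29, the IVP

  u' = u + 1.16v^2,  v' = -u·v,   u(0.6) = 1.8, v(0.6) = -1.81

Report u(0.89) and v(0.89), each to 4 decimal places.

3.2344, -0.9080

Heun on (u,v): k1 = f(s_n, state_n); k2 = f(s_n + h, state_n + h·k1); state_{n+1} = state_n + (h/2)·(k1 + k2).
0.600000: (1.800000, -1.810000)
  k1 = (5.600276, 3.258000)
  predictor → (3.424080, -0.865180)
  k2 = (4.292382, 2.962446)
  → (3.234435, -0.908035)
(u(0.89), v(0.89)) ≈ (3.2344, -0.9080)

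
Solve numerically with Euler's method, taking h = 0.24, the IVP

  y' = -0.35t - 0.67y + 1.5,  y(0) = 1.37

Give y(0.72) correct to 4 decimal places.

Euler: y_{n+1} = y_n + h·f(t_n, y_n).
t=0.000000, y=1.370000: f=0.582100 → y ← 1.370000 + 0.24·0.582100 = 1.509704
t=0.240000, y=1.509704: f=0.404498 → y ← 1.509704 + 0.24·0.404498 = 1.606784
t=0.480000, y=1.606784: f=0.255455 → y ← 1.606784 + 0.24·0.255455 = 1.668093
y(0.72) ≈ 1.6681

1.6681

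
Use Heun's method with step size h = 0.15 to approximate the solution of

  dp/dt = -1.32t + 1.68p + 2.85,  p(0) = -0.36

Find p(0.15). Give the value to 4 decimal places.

Heun: k1 = f(t_n, p_n); k2 = f(t_n + h, p_n + h·k1); p_{n+1} = p_n + (h/2)·(k1 + k2).
t=0.000000, p=-0.360000:
  k1 = f(0.000000, -0.360000) = 2.245200
  k2 = f(0.150000, -0.023220) = 2.612990
  p ← -0.360000 + (0.15/2)·(2.245200 + 2.612990) = 0.004364
p(0.15) ≈ 0.0044

0.0044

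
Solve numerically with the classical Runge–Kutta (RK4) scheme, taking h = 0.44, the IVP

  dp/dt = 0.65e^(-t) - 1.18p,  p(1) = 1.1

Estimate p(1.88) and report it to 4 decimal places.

RK4: k1 = f(t_n, p_n); k2 = f(t_n + h/2, p_n + (h/2)·k1); k3 = f(t_n + h/2, p_n + (h/2)·k2); k4 = f(t_n + h, p_n + h·k3); p_{n+1} = p_n + (h/6)·(k1 + 2k2 + 2k3 + k4).
t=1.000000, p=1.100000:
  k1 = f(1.000000, 1.100000) = -1.058878
  k2 = f(1.220000, 0.867047) = -0.831216
  k3 = f(1.220000, 0.917133) = -0.890317
  k4 = f(1.440000, 0.708261) = -0.681744
  p ← 1.100000 + (0.44/6)·(k1 + 2k2 + 2k3 + k4) = 0.719863
t=1.440000, p=0.719863:
  k1 = f(1.440000, 0.719863) = -0.695435
  k2 = f(1.660000, 0.566867) = -0.545313
  k3 = f(1.660000, 0.599894) = -0.584285
  k4 = f(1.880000, 0.462778) = -0.446894
  p ← 0.719863 + (0.44/6)·(k1 + 2k2 + 2k3 + k4) = 0.470418
p(1.88) ≈ 0.4704

0.4704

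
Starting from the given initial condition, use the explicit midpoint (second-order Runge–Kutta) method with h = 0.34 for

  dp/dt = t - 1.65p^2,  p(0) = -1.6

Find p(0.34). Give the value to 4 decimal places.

-4.5567

Midpoint: k1 = f(t_n, p_n); k2 = f(t_n + h/2, p_n + (h/2)·k1); p_{n+1} = p_n + h·k2.
t=0.000000, p=-1.600000:
  k1 = f(0.000000, -1.600000) = -4.224000
  k2 = f(0.170000, -2.318080) = -8.696267
  p ← -1.600000 + 0.34·(-8.696267) = -4.556731
p(0.34) ≈ -4.5567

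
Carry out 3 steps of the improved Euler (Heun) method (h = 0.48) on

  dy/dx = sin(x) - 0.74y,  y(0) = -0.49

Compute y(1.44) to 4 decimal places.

Heun: k1 = f(x_n, y_n); k2 = f(x_n + h, y_n + h·k1); y_{n+1} = y_n + (h/2)·(k1 + k2).
x=0.000000, y=-0.490000:
  k1 = f(0.000000, -0.490000) = 0.362600
  k2 = f(0.480000, -0.315952) = 0.695584
  y ← -0.490000 + (0.48/2)·(0.362600 + 0.695584) = -0.236036
x=0.480000, y=-0.236036:
  k1 = f(0.480000, -0.236036) = 0.636446
  k2 = f(0.960000, 0.069458) = 0.767793
  y ← -0.236036 + (0.48/2)·(0.636446 + 0.767793) = 0.100981
x=0.960000, y=0.100981:
  k1 = f(0.960000, 0.100981) = 0.744465
  k2 = f(1.440000, 0.458325) = 0.652298
  y ← 0.100981 + (0.48/2)·(0.744465 + 0.652298) = 0.436205
y(1.44) ≈ 0.4362

0.4362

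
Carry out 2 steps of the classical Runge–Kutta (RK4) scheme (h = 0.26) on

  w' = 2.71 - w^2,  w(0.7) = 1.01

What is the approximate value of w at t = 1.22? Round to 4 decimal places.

RK4: k1 = f(t_n, w_n); k2 = f(t_n + h/2, w_n + (h/2)·k1); k3 = f(t_n + h/2, w_n + (h/2)·k2); k4 = f(t_n + h, w_n + h·k3); w_{n+1} = w_n + (h/6)·(k1 + 2k2 + 2k3 + k4).
t=0.700000, w=1.010000:
  k1 = f(0.700000, 1.010000) = 1.689900
  k2 = f(0.830000, 1.229687) = 1.197870
  k3 = f(0.830000, 1.165723) = 1.351090
  k4 = f(0.960000, 1.361283) = 0.856908
  w ← 1.010000 + (0.26/6)·(k1 + 2k2 + 2k3 + k4) = 1.341271
t=0.960000, w=1.341271:
  k1 = f(0.960000, 1.341271) = 0.910991
  k2 = f(1.090000, 1.459700) = 0.579275
  k3 = f(1.090000, 1.416577) = 0.703309
  k4 = f(1.220000, 1.524132) = 0.387022
  w ← 1.341271 + (0.26/6)·(k1 + 2k2 + 2k3 + k4) = 1.508676
w(1.22) ≈ 1.5087

1.5087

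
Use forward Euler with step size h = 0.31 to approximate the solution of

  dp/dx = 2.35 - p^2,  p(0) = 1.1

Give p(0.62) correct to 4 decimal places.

1.5271

Euler: p_{n+1} = p_n + h·f(x_n, p_n).
x=0.000000, p=1.100000: f=1.140000 → p ← 1.100000 + 0.31·1.140000 = 1.453400
x=0.310000, p=1.453400: f=0.237628 → p ← 1.453400 + 0.31·0.237628 = 1.527065
p(0.62) ≈ 1.5271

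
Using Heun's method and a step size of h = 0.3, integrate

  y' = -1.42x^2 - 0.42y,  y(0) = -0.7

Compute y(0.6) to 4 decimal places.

Heun: k1 = f(x_n, y_n); k2 = f(x_n + h, y_n + h·k1); y_{n+1} = y_n + (h/2)·(k1 + k2).
x=0.000000, y=-0.700000:
  k1 = f(0.000000, -0.700000) = 0.294000
  k2 = f(0.300000, -0.611800) = 0.129156
  y ← -0.700000 + (0.3/2)·(0.294000 + 0.129156) = -0.636527
x=0.300000, y=-0.636527:
  k1 = f(0.300000, -0.636527) = 0.139541
  k2 = f(0.600000, -0.594664) = -0.261441
  y ← -0.636527 + (0.3/2)·(0.139541 + (-0.261441)) = -0.654812
y(0.6) ≈ -0.6548

-0.6548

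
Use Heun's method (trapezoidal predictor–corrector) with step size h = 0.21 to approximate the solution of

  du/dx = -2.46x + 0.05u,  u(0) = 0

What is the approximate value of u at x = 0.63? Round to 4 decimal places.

-0.4928

Heun: k1 = f(x_n, u_n); k2 = f(x_n + h, u_n + h·k1); u_{n+1} = u_n + (h/2)·(k1 + k2).
x=0.000000, u=0.000000:
  k1 = f(0.000000, 0.000000) = 0.000000
  k2 = f(0.210000, 0.000000) = -0.516600
  u ← 0.000000 + (0.21/2)·(0.000000 + (-0.516600)) = -0.054243
x=0.210000, u=-0.054243:
  k1 = f(0.210000, -0.054243) = -0.519312
  k2 = f(0.420000, -0.163299) = -1.041365
  u ← -0.054243 + (0.21/2)·(-0.519312 + (-1.041365)) = -0.218114
x=0.420000, u=-0.218114:
  k1 = f(0.420000, -0.218114) = -1.044106
  k2 = f(0.630000, -0.437376) = -1.571669
  u ← -0.218114 + (0.21/2)·(-1.044106 + (-1.571669)) = -0.492770
u(0.63) ≈ -0.4928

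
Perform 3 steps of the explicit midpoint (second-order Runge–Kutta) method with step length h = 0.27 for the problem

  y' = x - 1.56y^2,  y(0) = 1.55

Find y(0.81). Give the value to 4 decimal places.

Midpoint: k1 = f(x_n, y_n); k2 = f(x_n + h/2, y_n + (h/2)·k1); y_{n+1} = y_n + h·k2.
x=0.000000, y=1.550000:
  k1 = f(0.000000, 1.550000) = -3.747900
  k2 = f(0.135000, 1.044033) = -1.565409
  y ← 1.550000 + 0.27·(-1.565409) = 1.127339
x=0.270000, y=1.127339:
  k1 = f(0.270000, 1.127339) = -1.712595
  k2 = f(0.405000, 0.896139) = -0.847782
  y ← 1.127339 + 0.27·(-0.847782) = 0.898438
x=0.540000, y=0.898438:
  k1 = f(0.540000, 0.898438) = -0.719219
  k2 = f(0.675000, 0.801344) = -0.326757
  y ← 0.898438 + 0.27·(-0.326757) = 0.810214
y(0.81) ≈ 0.8102

0.8102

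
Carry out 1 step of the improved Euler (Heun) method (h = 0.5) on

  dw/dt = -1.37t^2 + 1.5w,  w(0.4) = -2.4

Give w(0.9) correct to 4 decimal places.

-5.2483

Heun: k1 = f(t_n, w_n); k2 = f(t_n + h, w_n + h·k1); w_{n+1} = w_n + (h/2)·(k1 + k2).
t=0.400000, w=-2.400000:
  k1 = f(0.400000, -2.400000) = -3.819200
  k2 = f(0.900000, -4.309600) = -7.574100
  w ← -2.400000 + (0.5/2)·(-3.819200 + (-7.574100)) = -5.248325
w(0.9) ≈ -5.2483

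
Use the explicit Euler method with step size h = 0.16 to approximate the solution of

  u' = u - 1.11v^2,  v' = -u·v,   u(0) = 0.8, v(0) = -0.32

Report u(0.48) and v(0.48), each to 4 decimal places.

1.1981, -0.1987

Euler on (u,v): u_{n+1} = u_n + h·u', v_{n+1} = v_n + h·v'.
0.000000: (0.800000, -0.320000); f=(0.686336, 0.256000) → (0.909814, -0.279040)
0.160000: (0.909814, -0.279040); f=(0.823385, 0.253874) → (1.041555, -0.238420)
0.320000: (1.041555, -0.238420); f=(0.978458, 0.248328) → (1.198109, -0.198688)
(u(0.48), v(0.48)) ≈ (1.1981, -0.1987)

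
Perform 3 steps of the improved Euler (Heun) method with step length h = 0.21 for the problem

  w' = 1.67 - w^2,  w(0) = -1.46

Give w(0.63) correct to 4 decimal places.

-2.3293

Heun: k1 = f(t_n, w_n); k2 = f(t_n + h, w_n + h·k1); w_{n+1} = w_n + (h/2)·(k1 + k2).
t=0.000000, w=-1.460000:
  k1 = f(0.000000, -1.460000) = -0.461600
  k2 = f(0.210000, -1.556936) = -0.754050
  w ← -1.460000 + (0.21/2)·(-0.461600 + (-0.754050)) = -1.587643
t=0.210000, w=-1.587643:
  k1 = f(0.210000, -1.587643) = -0.850611
  k2 = f(0.420000, -1.766272) = -1.449715
  w ← -1.587643 + (0.21/2)·(-0.850611 + (-1.449715)) = -1.829177
t=0.420000, w=-1.829177:
  k1 = f(0.420000, -1.829177) = -1.675890
  k2 = f(0.630000, -2.181114) = -3.087260
  w ← -1.829177 + (0.21/2)·(-1.675890 + (-3.087260)) = -2.329308
w(0.63) ≈ -2.3293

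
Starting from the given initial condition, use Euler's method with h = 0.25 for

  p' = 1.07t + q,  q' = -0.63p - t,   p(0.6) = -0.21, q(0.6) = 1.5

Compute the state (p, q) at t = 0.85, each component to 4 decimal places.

0.3255, 1.3831

Euler on (p,q): p_{n+1} = p_n + h·p', q_{n+1} = q_n + h·q'.
0.600000: (-0.210000, 1.500000); f=(2.142000, -0.467700) → (0.325500, 1.383075)
(p(0.85), q(0.85)) ≈ (0.3255, 1.3831)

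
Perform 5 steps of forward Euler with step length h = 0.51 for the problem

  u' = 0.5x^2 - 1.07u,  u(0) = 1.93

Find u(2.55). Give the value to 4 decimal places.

Euler: u_{n+1} = u_n + h·f(x_n, u_n).
x=0.000000, u=1.930000: f=-2.065100 → u ← 1.930000 + 0.51·(-2.065100) = 0.876799
x=0.510000, u=0.876799: f=-0.808125 → u ← 0.876799 + 0.51·(-0.808125) = 0.464655
x=1.020000, u=0.464655: f=0.023019 → u ← 0.464655 + 0.51·0.023019 = 0.476395
x=1.530000, u=0.476395: f=0.660707 → u ← 0.476395 + 0.51·0.660707 = 0.813356
x=2.040000, u=0.813356: f=1.210509 → u ← 0.813356 + 0.51·1.210509 = 1.430715
u(2.55) ≈ 1.4307

1.4307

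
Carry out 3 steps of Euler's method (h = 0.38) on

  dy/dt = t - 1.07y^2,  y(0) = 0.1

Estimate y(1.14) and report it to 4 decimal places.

0.5026

Euler: y_{n+1} = y_n + h·f(t_n, y_n).
t=0.000000, y=0.100000: f=-0.010700 → y ← 0.100000 + 0.38·(-0.010700) = 0.095934
t=0.380000, y=0.095934: f=0.370152 → y ← 0.095934 + 0.38·0.370152 = 0.236592
t=0.760000, y=0.236592: f=0.700106 → y ← 0.236592 + 0.38·0.700106 = 0.502632
y(1.14) ≈ 0.5026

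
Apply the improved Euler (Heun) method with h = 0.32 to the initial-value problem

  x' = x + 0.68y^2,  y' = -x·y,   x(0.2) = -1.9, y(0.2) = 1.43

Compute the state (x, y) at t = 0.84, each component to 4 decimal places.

0.4203, 3.8712

Heun on (x,y): k1 = f(t_n, state_n); k2 = f(t_n + h, state_n + h·k1); state_{n+1} = state_n + (h/2)·(k1 + k2).
0.200000: (-1.900000, 1.430000)
  k1 = (-0.509468, 2.717000)
  predictor → (-2.063030, 2.299440)
  k2 = (1.532419, 4.743813)
  → (-1.736328, 2.623730)
0.520000: (-1.736328, 2.623730)
  k1 = (2.944765, 4.555656)
  predictor → (-0.794003, 4.081540)
  k2 = (10.534095, 3.240756)
  → (0.420290, 3.871156)
(x(0.84), y(0.84)) ≈ (0.4203, 3.8712)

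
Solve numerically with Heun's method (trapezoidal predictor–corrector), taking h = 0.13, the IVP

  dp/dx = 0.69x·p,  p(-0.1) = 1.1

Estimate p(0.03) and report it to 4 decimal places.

Heun: k1 = f(x_n, p_n); k2 = f(x_n + h, p_n + h·k1); p_{n+1} = p_n + (h/2)·(k1 + k2).
x=-0.100000, p=1.100000:
  k1 = f(-0.100000, 1.100000) = -0.075900
  k2 = f(0.030000, 1.090133) = 0.022566
  p ← 1.100000 + (0.13/2)·(-0.075900 + 0.022566) = 1.096533
p(0.03) ≈ 1.0965

1.0965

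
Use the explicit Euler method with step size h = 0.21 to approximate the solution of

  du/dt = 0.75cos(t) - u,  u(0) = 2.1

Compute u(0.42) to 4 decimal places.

1.5891

Euler: u_{n+1} = u_n + h·f(t_n, u_n).
t=0.000000, u=2.100000: f=-1.350000 → u ← 2.100000 + 0.21·(-1.350000) = 1.816500
t=0.210000, u=1.816500: f=-1.082977 → u ← 1.816500 + 0.21·(-1.082977) = 1.589075
u(0.42) ≈ 1.5891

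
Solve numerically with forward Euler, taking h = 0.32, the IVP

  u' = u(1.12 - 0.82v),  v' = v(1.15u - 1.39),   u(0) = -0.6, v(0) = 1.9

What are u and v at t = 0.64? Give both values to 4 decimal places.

-0.6148, 0.2321

Euler on (u,v): u_{n+1} = u_n + h·u', v_{n+1} = v_n + h·v'.
0.000000: (-0.600000, 1.900000); f=(0.262800, -3.952000) → (-0.515904, 0.635360)
0.320000: (-0.515904, 0.635360); f=(-0.309029, -1.260103) → (-0.614793, 0.232127)
(u(0.64), v(0.64)) ≈ (-0.6148, 0.2321)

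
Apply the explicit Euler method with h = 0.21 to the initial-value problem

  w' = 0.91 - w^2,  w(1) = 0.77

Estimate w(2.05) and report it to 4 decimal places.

Euler: w_{n+1} = w_n + h·f(x_n, w_n).
x=1.000000, w=0.770000: f=0.317100 → w ← 0.770000 + 0.21·0.317100 = 0.836591
x=1.210000, w=0.836591: f=0.210115 → w ← 0.836591 + 0.21·0.210115 = 0.880715
x=1.420000, w=0.880715: f=0.134341 → w ← 0.880715 + 0.21·0.134341 = 0.908927
x=1.630000, w=0.908927: f=0.083852 → w ← 0.908927 + 0.21·0.083852 = 0.926536
x=1.840000, w=0.926536: f=0.051532 → w ← 0.926536 + 0.21·0.051532 = 0.937357
w(2.05) ≈ 0.9374

0.9374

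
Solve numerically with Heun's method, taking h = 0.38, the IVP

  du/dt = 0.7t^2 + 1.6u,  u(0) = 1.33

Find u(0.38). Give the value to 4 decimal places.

Heun: k1 = f(t_n, u_n); k2 = f(t_n + h, u_n + h·k1); u_{n+1} = u_n + (h/2)·(k1 + k2).
t=0.000000, u=1.330000:
  k1 = f(0.000000, 1.330000) = 2.128000
  k2 = f(0.380000, 2.138640) = 3.522904
  u ← 1.330000 + (0.38/2)·(2.128000 + 3.522904) = 2.403672
u(0.38) ≈ 2.4037

2.4037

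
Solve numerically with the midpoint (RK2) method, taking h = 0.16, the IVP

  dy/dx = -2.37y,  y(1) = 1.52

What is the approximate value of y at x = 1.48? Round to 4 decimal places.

0.5052

Midpoint: k1 = f(x_n, y_n); k2 = f(x_n + h/2, y_n + (h/2)·k1); y_{n+1} = y_n + h·k2.
x=1.000000, y=1.520000:
  k1 = f(1.000000, 1.520000) = -3.602400
  k2 = f(1.080000, 1.231808) = -2.919385
  y ← 1.520000 + 0.16·(-2.919385) = 1.052898
x=1.160000, y=1.052898:
  k1 = f(1.160000, 1.052898) = -2.495369
  k2 = f(1.240000, 0.853269) = -2.022247
  y ← 1.052898 + 0.16·(-2.022247) = 0.729339
x=1.320000, y=0.729339:
  k1 = f(1.320000, 0.729339) = -1.728533
  k2 = f(1.400000, 0.591056) = -1.400803
  y ← 0.729339 + 0.16·(-1.400803) = 0.505210
y(1.48) ≈ 0.5052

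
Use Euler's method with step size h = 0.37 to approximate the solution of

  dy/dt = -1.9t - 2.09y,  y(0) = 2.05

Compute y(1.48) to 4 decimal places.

-0.9062

Euler: y_{n+1} = y_n + h·f(t_n, y_n).
t=0.000000, y=2.050000: f=-4.284500 → y ← 2.050000 + 0.37·(-4.284500) = 0.464735
t=0.370000, y=0.464735: f=-1.674296 → y ← 0.464735 + 0.37·(-1.674296) = -0.154755
t=0.740000, y=-0.154755: f=-1.082563 → y ← -0.154755 + 0.37·(-1.082563) = -0.555303
t=1.110000, y=-0.555303: f=-0.948417 → y ← -0.555303 + 0.37·(-0.948417) = -0.906217
y(1.48) ≈ -0.9062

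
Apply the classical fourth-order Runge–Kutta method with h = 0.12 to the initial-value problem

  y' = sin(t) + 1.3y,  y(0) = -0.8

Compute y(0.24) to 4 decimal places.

-1.0610

RK4: k1 = f(t_n, y_n); k2 = f(t_n + h/2, y_n + (h/2)·k1); k3 = f(t_n + h/2, y_n + (h/2)·k2); k4 = f(t_n + h, y_n + h·k3); y_{n+1} = y_n + (h/6)·(k1 + 2k2 + 2k3 + k4).
t=0.000000, y=-0.800000:
  k1 = f(0.000000, -0.800000) = -1.040000
  k2 = f(0.060000, -0.862400) = -1.061156
  k3 = f(0.060000, -0.863669) = -1.062806
  k4 = f(0.120000, -0.927537) = -1.086086
  y ← -0.800000 + (0.12/6)·(k1 + 2k2 + 2k3 + k4) = -0.927480
t=0.120000, y=-0.927480:
  k1 = f(0.120000, -0.927480) = -1.086012
  k2 = f(0.180000, -0.992641) = -1.111404
  k3 = f(0.180000, -0.994164) = -1.113384
  k4 = f(0.240000, -1.061086) = -1.141710
  y ← -0.927480 + (0.12/6)·(k1 + 2k2 + 2k3 + k4) = -1.061026
y(0.24) ≈ -1.0610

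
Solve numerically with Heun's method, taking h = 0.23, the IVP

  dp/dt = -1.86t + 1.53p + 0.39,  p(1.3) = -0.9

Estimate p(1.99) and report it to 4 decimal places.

-5.5759

Heun: k1 = f(t_n, p_n); k2 = f(t_n + h, p_n + h·k1); p_{n+1} = p_n + (h/2)·(k1 + k2).
t=1.300000, p=-0.900000:
  k1 = f(1.300000, -0.900000) = -3.405000
  k2 = f(1.530000, -1.683150) = -5.031020
  p ← -0.900000 + (0.23/2)·(-3.405000 + (-5.031020)) = -1.870142
t=1.530000, p=-1.870142:
  k1 = f(1.530000, -1.870142) = -5.317118
  k2 = f(1.760000, -3.093079) = -7.616011
  p ← -1.870142 + (0.23/2)·(-5.317118 + (-7.616011)) = -3.357452
t=1.760000, p=-3.357452:
  k1 = f(1.760000, -3.357452) = -8.020502
  k2 = f(1.990000, -5.202167) = -11.270716
  p ← -3.357452 + (0.23/2)·(-8.020502 + (-11.270716)) = -5.575942
p(1.99) ≈ -5.5759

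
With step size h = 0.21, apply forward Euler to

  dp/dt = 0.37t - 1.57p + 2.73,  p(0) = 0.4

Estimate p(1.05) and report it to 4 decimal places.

Euler: p_{n+1} = p_n + h·f(t_n, p_n).
t=0.000000, p=0.400000: f=2.102000 → p ← 0.400000 + 0.21·2.102000 = 0.841420
t=0.210000, p=0.841420: f=1.486671 → p ← 0.841420 + 0.21·1.486671 = 1.153621
t=0.420000, p=1.153621: f=1.074215 → p ← 1.153621 + 0.21·1.074215 = 1.379206
t=0.630000, p=1.379206: f=0.797747 → p ← 1.379206 + 0.21·0.797747 = 1.546733
t=0.840000, p=1.546733: f=0.612429 → p ← 1.546733 + 0.21·0.612429 = 1.675343
p(1.05) ≈ 1.6753

1.6753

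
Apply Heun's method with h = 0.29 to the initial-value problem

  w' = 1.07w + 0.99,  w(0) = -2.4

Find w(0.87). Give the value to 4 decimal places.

-4.6222

Heun: k1 = f(x_n, w_n); k2 = f(x_n + h, w_n + h·k1); w_{n+1} = w_n + (h/2)·(k1 + k2).
x=0.000000, w=-2.400000:
  k1 = f(0.000000, -2.400000) = -1.578000
  k2 = f(0.290000, -2.857620) = -2.067653
  w ← -2.400000 + (0.29/2)·(-1.578000 + (-2.067653)) = -2.928620
x=0.290000, w=-2.928620:
  k1 = f(0.290000, -2.928620) = -2.143623
  k2 = f(0.580000, -3.550270) = -2.808789
  w ← -2.928620 + (0.29/2)·(-2.143623 + (-2.808789)) = -3.646720
x=0.580000, w=-3.646720:
  k1 = f(0.580000, -3.646720) = -2.911990
  k2 = f(0.870000, -4.491197) = -3.815580
  w ← -3.646720 + (0.29/2)·(-2.911990 + (-3.815580)) = -4.622217
w(0.87) ≈ -4.6222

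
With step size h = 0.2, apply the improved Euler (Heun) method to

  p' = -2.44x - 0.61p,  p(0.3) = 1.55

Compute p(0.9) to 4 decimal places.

0.3143

Heun: k1 = f(x_n, p_n); k2 = f(x_n + h, p_n + h·k1); p_{n+1} = p_n + (h/2)·(k1 + k2).
x=0.300000, p=1.550000:
  k1 = f(0.300000, 1.550000) = -1.677500
  k2 = f(0.500000, 1.214500) = -1.960845
  p ← 1.550000 + (0.2/2)·(-1.677500 + (-1.960845)) = 1.186165
x=0.500000, p=1.186165:
  k1 = f(0.500000, 1.186165) = -1.943561
  k2 = f(0.700000, 0.797453) = -2.194447
  p ← 1.186165 + (0.2/2)·(-1.943561 + (-2.194447)) = 0.772365
x=0.700000, p=0.772365:
  k1 = f(0.700000, 0.772365) = -2.179142
  k2 = f(0.900000, 0.336536) = -2.401287
  p ← 0.772365 + (0.2/2)·(-2.179142 + (-2.401287)) = 0.314322
p(0.9) ≈ 0.3143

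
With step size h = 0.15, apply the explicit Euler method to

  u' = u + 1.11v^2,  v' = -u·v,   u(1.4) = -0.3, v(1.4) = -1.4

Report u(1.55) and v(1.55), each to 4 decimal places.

-0.0187, -1.4630

Euler on (u,v): u_{n+1} = u_n + h·u', v_{n+1} = v_n + h·v'.
1.400000: (-0.300000, -1.400000); f=(1.875600, -0.420000) → (-0.018660, -1.463000)
(u(1.55), v(1.55)) ≈ (-0.0187, -1.4630)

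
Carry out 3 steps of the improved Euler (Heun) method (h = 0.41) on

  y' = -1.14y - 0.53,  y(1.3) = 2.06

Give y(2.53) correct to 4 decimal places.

0.2027

Heun: k1 = f(t_n, y_n); k2 = f(t_n + h, y_n + h·k1); y_{n+1} = y_n + (h/2)·(k1 + k2).
t=1.300000, y=2.060000:
  k1 = f(1.300000, 2.060000) = -2.878400
  k2 = f(1.710000, 0.879856) = -1.533036
  y ← 2.060000 + (0.41/2)·(-2.878400 + (-1.533036)) = 1.155656
t=1.710000, y=1.155656:
  k1 = f(1.710000, 1.155656) = -1.847447
  k2 = f(2.120000, 0.398202) = -0.983951
  y ← 1.155656 + (0.41/2)·(-1.847447 + (-0.983951)) = 0.575219
t=2.120000, y=0.575219:
  k1 = f(2.120000, 0.575219) = -1.185750
  k2 = f(2.530000, 0.089062) = -0.631530
  y ← 0.575219 + (0.41/2)·(-1.185750 + (-0.631530)) = 0.202677
y(2.53) ≈ 0.2027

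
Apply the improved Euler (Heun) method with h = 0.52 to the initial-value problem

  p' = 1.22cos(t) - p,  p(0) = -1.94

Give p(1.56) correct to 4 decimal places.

Heun: k1 = f(t_n, p_n); k2 = f(t_n + h, p_n + h·k1); p_{n+1} = p_n + (h/2)·(k1 + k2).
t=0.000000, p=-1.940000:
  k1 = f(0.000000, -1.940000) = 3.160000
  k2 = f(0.520000, -0.296800) = 1.355539
  p ← -1.940000 + (0.52/2)·(3.160000 + 1.355539) = -0.765960
t=0.520000, p=-0.765960:
  k1 = f(0.520000, -0.765960) = 1.824699
  k2 = f(1.040000, 0.182884) = 0.434705
  p ← -0.765960 + (0.52/2)·(1.824699 + 0.434705) = -0.178515
t=1.040000, p=-0.178515:
  k1 = f(1.040000, -0.178515) = 0.796103
  k2 = f(1.560000, 0.235459) = -0.222288
  p ← -0.178515 + (0.52/2)·(0.796103 + (-0.222288)) = -0.029323
p(1.56) ≈ -0.0293

-0.0293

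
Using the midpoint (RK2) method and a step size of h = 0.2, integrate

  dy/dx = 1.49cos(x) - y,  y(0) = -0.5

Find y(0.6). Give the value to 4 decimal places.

Midpoint: k1 = f(x_n, y_n); k2 = f(x_n + h/2, y_n + (h/2)·k1); y_{n+1} = y_n + h·k2.
x=0.000000, y=-0.500000:
  k1 = f(0.000000, -0.500000) = 1.990000
  k2 = f(0.100000, -0.301000) = 1.783556
  y ← -0.500000 + 0.2·1.783556 = -0.143289
x=0.200000, y=-0.143289:
  k1 = f(0.200000, -0.143289) = 1.603588
  k2 = f(0.300000, 0.017070) = 1.406381
  y ← -0.143289 + 0.2·1.406381 = 0.137988
x=0.400000, y=0.137988:
  k1 = f(0.400000, 0.137988) = 1.234393
  k2 = f(0.500000, 0.261427) = 1.046171
  y ← 0.137988 + 0.2·1.046171 = 0.347222
y(0.6) ≈ 0.3472

0.3472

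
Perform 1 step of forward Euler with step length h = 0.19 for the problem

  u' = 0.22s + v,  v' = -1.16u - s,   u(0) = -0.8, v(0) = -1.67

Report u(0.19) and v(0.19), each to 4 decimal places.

-1.1173, -1.4937

Euler on (u,v): u_{n+1} = u_n + h·u', v_{n+1} = v_n + h·v'.
0.000000: (-0.800000, -1.670000); f=(-1.670000, 0.928000) → (-1.117300, -1.493680)
(u(0.19), v(0.19)) ≈ (-1.1173, -1.4937)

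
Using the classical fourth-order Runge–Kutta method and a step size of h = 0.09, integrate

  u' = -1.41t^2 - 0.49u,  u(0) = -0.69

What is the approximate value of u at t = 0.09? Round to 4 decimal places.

RK4: k1 = f(t_n, u_n); k2 = f(t_n + h/2, u_n + (h/2)·k1); k3 = f(t_n + h/2, u_n + (h/2)·k2); k4 = f(t_n + h, u_n + h·k3); u_{n+1} = u_n + (h/6)·(k1 + 2k2 + 2k3 + k4).
t=0.000000, u=-0.690000:
  k1 = f(0.000000, -0.690000) = 0.338100
  k2 = f(0.045000, -0.674785) = 0.327790
  k3 = f(0.045000, -0.675249) = 0.328017
  k4 = f(0.090000, -0.660478) = 0.312213
  u ← -0.690000 + (0.09/6)·(k1 + 2k2 + 2k3 + k4) = -0.660571
u(0.09) ≈ -0.6606

-0.6606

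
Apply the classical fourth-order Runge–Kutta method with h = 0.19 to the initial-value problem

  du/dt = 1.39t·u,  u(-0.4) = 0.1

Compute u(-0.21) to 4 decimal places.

0.0923

RK4: k1 = f(t_n, u_n); k2 = f(t_n + h/2, u_n + (h/2)·k1); k3 = f(t_n + h/2, u_n + (h/2)·k2); k4 = f(t_n + h, u_n + h·k3); u_{n+1} = u_n + (h/6)·(k1 + 2k2 + 2k3 + k4).
t=-0.400000, u=0.100000:
  k1 = f(-0.400000, 0.100000) = -0.055600
  k2 = f(-0.305000, 0.094718) = -0.040156
  k3 = f(-0.305000, 0.096185) = -0.040778
  k4 = f(-0.210000, 0.092252) = -0.026928
  u ← 0.100000 + (0.19/6)·(k1 + 2k2 + 2k3 + k4) = 0.092261
u(-0.21) ≈ 0.0923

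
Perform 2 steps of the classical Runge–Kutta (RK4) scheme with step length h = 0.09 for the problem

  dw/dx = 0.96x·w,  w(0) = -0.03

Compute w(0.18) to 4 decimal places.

-0.0305

RK4: k1 = f(x_n, w_n); k2 = f(x_n + h/2, w_n + (h/2)·k1); k3 = f(x_n + h/2, w_n + (h/2)·k2); k4 = f(x_n + h, w_n + h·k3); w_{n+1} = w_n + (h/6)·(k1 + 2k2 + 2k3 + k4).
x=0.000000, w=-0.030000:
  k1 = f(0.000000, -0.030000) = 0.000000
  k2 = f(0.045000, -0.030000) = -0.001296
  k3 = f(0.045000, -0.030058) = -0.001299
  k4 = f(0.090000, -0.030117) = -0.002602
  w ← -0.030000 + (0.09/6)·(k1 + 2k2 + 2k3 + k4) = -0.030117
x=0.090000, w=-0.030117:
  k1 = f(0.090000, -0.030117) = -0.002602
  k2 = f(0.135000, -0.030234) = -0.003918
  k3 = f(0.135000, -0.030293) = -0.003926
  k4 = f(0.180000, -0.030470) = -0.005265
  w ← -0.030117 + (0.09/6)·(k1 + 2k2 + 2k3 + k4) = -0.030470
w(0.18) ≈ -0.0305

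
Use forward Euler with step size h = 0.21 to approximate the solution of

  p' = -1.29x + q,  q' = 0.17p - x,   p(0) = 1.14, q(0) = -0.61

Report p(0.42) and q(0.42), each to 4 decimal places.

0.8355, -0.5773

Euler on (p,q): p_{n+1} = p_n + h·p', q_{n+1} = q_n + h·q'.
0.000000: (1.140000, -0.610000); f=(-0.610000, 0.193800) → (1.011900, -0.569302)
0.210000: (1.011900, -0.569302); f=(-0.840202, -0.037977) → (0.835458, -0.577277)
(p(0.42), q(0.42)) ≈ (0.8355, -0.5773)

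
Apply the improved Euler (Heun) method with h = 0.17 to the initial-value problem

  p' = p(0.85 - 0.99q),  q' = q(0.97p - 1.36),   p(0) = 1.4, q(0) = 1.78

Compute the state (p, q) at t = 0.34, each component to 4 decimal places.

Heun on (p,q): k1 = f(t_n, state_n); k2 = f(t_n + h, state_n + h·k1); state_{n+1} = state_n + (h/2)·(k1 + k2).
0.000000: (1.400000, 1.780000)
  k1 = (-1.277080, -0.003560)
  predictor → (1.182896, 1.779395)
  k2 = (-1.078329, -0.378282)
  → (1.199790, 1.747543)
0.170000: (1.199790, 1.747543)
  k1 = (-1.055897, -0.342874)
  predictor → (1.020288, 1.689255)
  k2 = (-0.839046, -0.625566)
  → (1.038720, 1.665226)
(p(0.34), q(0.34)) ≈ (1.0387, 1.6652)

1.0387, 1.6652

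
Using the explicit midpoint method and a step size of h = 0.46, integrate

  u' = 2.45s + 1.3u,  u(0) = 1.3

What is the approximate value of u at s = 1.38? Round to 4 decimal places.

11.3737

Midpoint: k1 = f(s_n, u_n); k2 = f(s_n + h/2, u_n + (h/2)·k1); u_{n+1} = u_n + h·k2.
s=0.000000, u=1.300000:
  k1 = f(0.000000, 1.300000) = 1.690000
  k2 = f(0.230000, 1.688700) = 2.758810
  u ← 1.300000 + 0.46·2.758810 = 2.569053
s=0.460000, u=2.569053:
  k1 = f(0.460000, 2.569053) = 4.466768
  k2 = f(0.690000, 3.596409) = 6.365832
  u ← 2.569053 + 0.46·6.365832 = 5.497335
s=0.920000, u=5.497335:
  k1 = f(0.920000, 5.497335) = 9.400536
  k2 = f(1.150000, 7.659459) = 12.774796
  u ← 5.497335 + 0.46·12.774796 = 11.373742
u(1.38) ≈ 11.3737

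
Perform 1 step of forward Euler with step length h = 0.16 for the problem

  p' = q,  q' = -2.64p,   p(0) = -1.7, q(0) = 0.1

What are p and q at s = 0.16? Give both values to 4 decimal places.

-1.6840, 0.8181

Euler on (p,q): p_{n+1} = p_n + h·p', q_{n+1} = q_n + h·q'.
0.000000: (-1.700000, 0.100000); f=(0.100000, 4.488000) → (-1.684000, 0.818080)
(p(0.16), q(0.16)) ≈ (-1.6840, 0.8181)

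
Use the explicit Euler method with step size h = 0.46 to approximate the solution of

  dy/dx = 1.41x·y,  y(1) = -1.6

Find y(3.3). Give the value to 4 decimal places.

-83.3597

Euler: y_{n+1} = y_n + h·f(x_n, y_n).
x=1.000000, y=-1.600000: f=-2.256000 → y ← -1.600000 + 0.46·(-2.256000) = -2.637760
x=1.460000, y=-2.637760: f=-5.430093 → y ← -2.637760 + 0.46·(-5.430093) = -5.135603
x=1.920000, y=-5.135603: f=-13.903104 → y ← -5.135603 + 0.46·(-13.903104) = -11.531030
x=2.380000, y=-11.531030: f=-38.695831 → y ← -11.531030 + 0.46·(-38.695831) = -29.331113
x=2.840000, y=-29.331113: f=-117.453508 → y ← -29.331113 + 0.46·(-117.453508) = -83.359726
y(3.3) ≈ -83.3597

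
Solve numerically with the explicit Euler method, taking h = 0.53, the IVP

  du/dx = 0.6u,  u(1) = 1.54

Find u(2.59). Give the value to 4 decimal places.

Euler: u_{n+1} = u_n + h·f(x_n, u_n).
x=1.000000, u=1.540000: f=0.924000 → u ← 1.540000 + 0.53·0.924000 = 2.029720
x=1.530000, u=2.029720: f=1.217832 → u ← 2.029720 + 0.53·1.217832 = 2.675171
x=2.060000, u=2.675171: f=1.605103 → u ← 2.675171 + 0.53·1.605103 = 3.525875
u(2.59) ≈ 3.5259

3.5259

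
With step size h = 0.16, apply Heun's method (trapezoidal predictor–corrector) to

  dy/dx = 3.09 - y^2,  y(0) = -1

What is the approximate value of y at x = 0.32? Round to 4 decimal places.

-0.1603

Heun: k1 = f(x_n, y_n); k2 = f(x_n + h, y_n + h·k1); y_{n+1} = y_n + (h/2)·(k1 + k2).
x=0.000000, y=-1.000000:
  k1 = f(0.000000, -1.000000) = 2.090000
  k2 = f(0.160000, -0.665600) = 2.646977
  y ← -1.000000 + (0.16/2)·(2.090000 + 2.646977) = -0.621042
x=0.160000, y=-0.621042:
  k1 = f(0.160000, -0.621042) = 2.704307
  k2 = f(0.320000, -0.188353) = 3.054523
  y ← -0.621042 + (0.16/2)·(2.704307 + 3.054523) = -0.160335
y(0.32) ≈ -0.1603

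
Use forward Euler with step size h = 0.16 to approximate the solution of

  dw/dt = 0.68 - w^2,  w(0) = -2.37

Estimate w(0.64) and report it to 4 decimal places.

-18.1226

Euler: w_{n+1} = w_n + h·f(t_n, w_n).
t=0.000000, w=-2.370000: f=-4.936900 → w ← -2.370000 + 0.16·(-4.936900) = -3.159904
t=0.160000, w=-3.159904: f=-9.304993 → w ← -3.159904 + 0.16·(-9.304993) = -4.648703
t=0.320000, w=-4.648703: f=-20.930439 → w ← -4.648703 + 0.16·(-20.930439) = -7.997573
t=0.480000, w=-7.997573: f=-63.281176 → w ← -7.997573 + 0.16·(-63.281176) = -18.122561
w(0.64) ≈ -18.1226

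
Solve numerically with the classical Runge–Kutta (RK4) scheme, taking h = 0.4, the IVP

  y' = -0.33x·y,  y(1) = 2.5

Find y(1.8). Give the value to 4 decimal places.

1.7275

RK4: k1 = f(x_n, y_n); k2 = f(x_n + h/2, y_n + (h/2)·k1); k3 = f(x_n + h/2, y_n + (h/2)·k2); k4 = f(x_n + h, y_n + h·k3); y_{n+1} = y_n + (h/6)·(k1 + 2k2 + 2k3 + k4).
x=1.000000, y=2.500000:
  k1 = f(1.000000, 2.500000) = -0.825000
  k2 = f(1.200000, 2.335000) = -0.924660
  k3 = f(1.200000, 2.315068) = -0.916767
  k4 = f(1.400000, 2.133293) = -0.985581
  y ← 2.500000 + (0.4/6)·(k1 + 2k2 + 2k3 + k4) = 2.133771
x=1.400000, y=2.133771:
  k1 = f(1.400000, 2.133771) = -0.985802
  k2 = f(1.600000, 1.936611) = -1.022530
  k3 = f(1.600000, 1.929265) = -1.018652
  k4 = f(1.800000, 1.726310) = -1.025428
  y ← 2.133771 + (0.4/6)·(k1 + 2k2 + 2k3 + k4) = 1.727531
y(1.8) ≈ 1.7275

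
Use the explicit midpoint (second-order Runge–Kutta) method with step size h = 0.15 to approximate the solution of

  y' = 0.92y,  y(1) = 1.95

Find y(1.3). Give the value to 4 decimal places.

Midpoint: k1 = f(t_n, y_n); k2 = f(t_n + h/2, y_n + (h/2)·k1); y_{n+1} = y_n + h·k2.
t=1.000000, y=1.950000:
  k1 = f(1.000000, 1.950000) = 1.794000
  k2 = f(1.075000, 2.084550) = 1.917786
  y ← 1.950000 + 0.15·1.917786 = 2.237668
t=1.150000, y=2.237668:
  k1 = f(1.150000, 2.237668) = 2.058654
  k2 = f(1.225000, 2.392067) = 2.200702
  y ← 2.237668 + 0.15·2.200702 = 2.567773
y(1.3) ≈ 2.5678

2.5678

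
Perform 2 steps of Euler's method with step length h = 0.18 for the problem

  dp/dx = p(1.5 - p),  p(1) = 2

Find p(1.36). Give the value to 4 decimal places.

1.7152

Euler: p_{n+1} = p_n + h·f(x_n, p_n).
x=1.000000, p=2.000000: f=-1.000000 → p ← 2.000000 + 0.18·(-1.000000) = 1.820000
x=1.180000, p=1.820000: f=-0.582400 → p ← 1.820000 + 0.18·(-0.582400) = 1.715168
p(1.36) ≈ 1.7152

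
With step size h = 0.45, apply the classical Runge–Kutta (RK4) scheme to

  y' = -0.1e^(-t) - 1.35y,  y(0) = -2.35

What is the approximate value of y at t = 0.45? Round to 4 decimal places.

RK4: k1 = f(t_n, y_n); k2 = f(t_n + h/2, y_n + (h/2)·k1); k3 = f(t_n + h/2, y_n + (h/2)·k2); k4 = f(t_n + h, y_n + h·k3); y_{n+1} = y_n + (h/6)·(k1 + 2k2 + 2k3 + k4).
t=0.000000, y=-2.350000:
  k1 = f(0.000000, -2.350000) = 3.072500
  k2 = f(0.225000, -1.658688) = 2.159377
  k3 = f(0.225000, -1.864140) = 2.436738
  k4 = f(0.450000, -1.253468) = 1.628419
  y ← -2.350000 + (0.45/6)·(k1 + 2k2 + 2k3 + k4) = -1.308014
y(0.45) ≈ -1.3080

-1.3080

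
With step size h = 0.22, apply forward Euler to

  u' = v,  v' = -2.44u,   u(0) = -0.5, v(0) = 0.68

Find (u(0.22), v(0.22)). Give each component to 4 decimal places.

-0.3504, 0.9484

Euler on (u,v): u_{n+1} = u_n + h·u', v_{n+1} = v_n + h·v'.
0.000000: (-0.500000, 0.680000); f=(0.680000, 1.220000) → (-0.350400, 0.948400)
(u(0.22), v(0.22)) ≈ (-0.3504, 0.9484)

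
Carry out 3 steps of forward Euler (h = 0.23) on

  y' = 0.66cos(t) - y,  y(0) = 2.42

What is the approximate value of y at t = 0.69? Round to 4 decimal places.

1.4446

Euler: y_{n+1} = y_n + h·f(t_n, y_n).
t=0.000000, y=2.420000: f=-1.760000 → y ← 2.420000 + 0.23·(-1.760000) = 2.015200
t=0.230000, y=2.015200: f=-1.372580 → y ← 2.015200 + 0.23·(-1.372580) = 1.699507
t=0.460000, y=1.699507: f=-1.108112 → y ← 1.699507 + 0.23·(-1.108112) = 1.444641
y(0.69) ≈ 1.4446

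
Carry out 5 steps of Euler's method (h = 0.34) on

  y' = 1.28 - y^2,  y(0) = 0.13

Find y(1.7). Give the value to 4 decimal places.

1.1267

Euler: y_{n+1} = y_n + h·f(s_n, y_n).
s=0.000000, y=0.130000: f=1.263100 → y ← 0.130000 + 0.34·1.263100 = 0.559454
s=0.340000, y=0.559454: f=0.967011 → y ← 0.559454 + 0.34·0.967011 = 0.888238
s=0.680000, y=0.888238: f=0.491034 → y ← 0.888238 + 0.34·0.491034 = 1.055189
s=1.020000, y=1.055189: f=0.166576 → y ← 1.055189 + 0.34·0.166576 = 1.111825
s=1.360000, y=1.111825: f=0.043845 → y ← 1.111825 + 0.34·0.043845 = 1.126732
y(1.7) ≈ 1.1267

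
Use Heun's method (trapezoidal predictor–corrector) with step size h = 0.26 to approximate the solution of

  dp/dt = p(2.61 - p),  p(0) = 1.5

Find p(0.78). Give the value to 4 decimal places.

2.3553

Heun: k1 = f(t_n, p_n); k2 = f(t_n + h, p_n + h·k1); p_{n+1} = p_n + (h/2)·(k1 + k2).
t=0.000000, p=1.500000:
  k1 = f(0.000000, 1.500000) = 1.665000
  k2 = f(0.260000, 1.932900) = 1.308767
  p ← 1.500000 + (0.26/2)·(1.665000 + 1.308767) = 1.886590
t=0.260000, p=1.886590:
  k1 = f(0.260000, 1.886590) = 1.364778
  k2 = f(0.520000, 2.241432) = 0.826120
  p ← 1.886590 + (0.26/2)·(1.364778 + 0.826120) = 2.171406
t=0.520000, p=2.171406:
  k1 = f(0.520000, 2.171406) = 0.952365
  k2 = f(0.780000, 2.419021) = 0.461982
  p ← 2.171406 + (0.26/2)·(0.952365 + 0.461982) = 2.355271
p(0.78) ≈ 2.3553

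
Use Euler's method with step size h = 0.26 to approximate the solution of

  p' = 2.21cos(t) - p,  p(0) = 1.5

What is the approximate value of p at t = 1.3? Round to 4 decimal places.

Euler: p_{n+1} = p_n + h·f(t_n, p_n).
t=0.000000, p=1.500000: f=0.710000 → p ← 1.500000 + 0.26·0.710000 = 1.684600
t=0.260000, p=1.684600: f=0.451122 → p ← 1.684600 + 0.26·0.451122 = 1.801892
t=0.520000, p=1.801892: f=0.115989 → p ← 1.801892 + 0.26·0.115989 = 1.832049
t=0.780000, p=1.832049: f=-0.260930 → p ← 1.832049 + 0.26·(-0.260930) = 1.764207
t=1.040000, p=1.764207: f=-0.645460 → p ← 1.764207 + 0.26·(-0.645460) = 1.596387
p(1.3) ≈ 1.5964

1.5964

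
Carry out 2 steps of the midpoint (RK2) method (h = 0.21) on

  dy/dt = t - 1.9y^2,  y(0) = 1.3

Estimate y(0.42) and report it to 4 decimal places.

Midpoint: k1 = f(t_n, y_n); k2 = f(t_n + h/2, y_n + (h/2)·k1); y_{n+1} = y_n + h·k2.
t=0.000000, y=1.300000:
  k1 = f(0.000000, 1.300000) = -3.211000
  k2 = f(0.105000, 0.962845) = -1.656434
  y ← 1.300000 + 0.21·(-1.656434) = 0.952149
t=0.210000, y=0.952149:
  k1 = f(0.210000, 0.952149) = -1.512516
  k2 = f(0.315000, 0.793335) = -0.880822
  y ← 0.952149 + 0.21·(-0.880822) = 0.767176
y(0.42) ≈ 0.7672

0.7672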